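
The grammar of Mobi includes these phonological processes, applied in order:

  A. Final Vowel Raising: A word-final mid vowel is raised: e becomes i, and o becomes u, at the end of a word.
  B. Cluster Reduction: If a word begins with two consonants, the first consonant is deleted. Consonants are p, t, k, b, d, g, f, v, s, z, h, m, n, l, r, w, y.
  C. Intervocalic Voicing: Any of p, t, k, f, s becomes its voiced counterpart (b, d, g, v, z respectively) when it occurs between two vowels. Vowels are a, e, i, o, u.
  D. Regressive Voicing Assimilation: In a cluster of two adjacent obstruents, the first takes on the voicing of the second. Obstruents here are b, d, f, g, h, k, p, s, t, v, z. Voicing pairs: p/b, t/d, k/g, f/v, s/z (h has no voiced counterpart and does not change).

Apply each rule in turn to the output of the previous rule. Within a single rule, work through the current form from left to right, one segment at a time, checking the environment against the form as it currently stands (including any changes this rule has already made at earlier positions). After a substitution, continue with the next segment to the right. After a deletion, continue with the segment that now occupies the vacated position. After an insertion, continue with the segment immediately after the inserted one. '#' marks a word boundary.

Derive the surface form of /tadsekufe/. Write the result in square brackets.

A Final Vowel Raising: [tadsekufe] → [tadsekufi]
B Cluster Reduction: no change — [tadsekufi]
C Intervocalic Voicing: [tadsekufi] → [tadseguvi]
D Regressive Voicing Assimilation: [tadseguvi] → [tatseguvi]

[tatseguvi]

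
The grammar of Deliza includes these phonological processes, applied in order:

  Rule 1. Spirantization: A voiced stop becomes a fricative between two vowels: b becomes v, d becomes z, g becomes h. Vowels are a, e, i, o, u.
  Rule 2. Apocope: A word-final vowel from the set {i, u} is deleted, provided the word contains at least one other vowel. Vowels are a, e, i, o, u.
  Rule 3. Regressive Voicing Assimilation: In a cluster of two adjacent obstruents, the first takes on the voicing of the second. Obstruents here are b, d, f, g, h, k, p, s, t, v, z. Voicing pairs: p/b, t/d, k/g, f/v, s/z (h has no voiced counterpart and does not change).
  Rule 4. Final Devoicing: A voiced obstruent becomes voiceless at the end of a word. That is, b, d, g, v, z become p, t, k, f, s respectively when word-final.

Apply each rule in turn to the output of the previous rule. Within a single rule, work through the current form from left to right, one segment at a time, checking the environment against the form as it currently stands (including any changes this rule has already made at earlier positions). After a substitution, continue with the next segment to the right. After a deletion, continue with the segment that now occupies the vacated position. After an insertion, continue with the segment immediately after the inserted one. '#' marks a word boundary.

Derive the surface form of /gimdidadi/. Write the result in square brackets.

Rule 1 Spirantization: [gimdidadi] → [gimdizazi]
Rule 2 Apocope: [gimdizazi] → [gimdizaz]
Rule 3 Regressive Voicing Assimilation: no change — [gimdizaz]
Rule 4 Final Devoicing: [gimdizaz] → [gimdizas]

[gimdizas]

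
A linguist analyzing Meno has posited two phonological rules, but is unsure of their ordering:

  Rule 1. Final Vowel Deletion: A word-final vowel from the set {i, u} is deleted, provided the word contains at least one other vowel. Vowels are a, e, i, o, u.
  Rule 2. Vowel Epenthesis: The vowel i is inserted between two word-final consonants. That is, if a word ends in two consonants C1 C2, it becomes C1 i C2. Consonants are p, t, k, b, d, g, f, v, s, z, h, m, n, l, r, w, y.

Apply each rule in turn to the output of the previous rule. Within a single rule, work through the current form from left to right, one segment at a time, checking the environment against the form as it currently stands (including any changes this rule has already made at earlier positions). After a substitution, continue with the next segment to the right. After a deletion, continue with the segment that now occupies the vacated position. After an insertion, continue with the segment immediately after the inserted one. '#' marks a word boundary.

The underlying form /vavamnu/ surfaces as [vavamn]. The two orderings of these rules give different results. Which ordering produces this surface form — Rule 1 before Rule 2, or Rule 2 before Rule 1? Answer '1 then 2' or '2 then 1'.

Order 1 then 2:
  1 Final Vowel Deletion: [vavamnu] → [vavamn]
  2 Vowel Epenthesis: [vavamn] → [vavamin]
  result: [vavamin]
Order 2 then 1:
  2 Vowel Epenthesis: no change — [vavamnu]
  1 Final Vowel Deletion: [vavamnu] → [vavamn]
  result: [vavamn]

2 then 1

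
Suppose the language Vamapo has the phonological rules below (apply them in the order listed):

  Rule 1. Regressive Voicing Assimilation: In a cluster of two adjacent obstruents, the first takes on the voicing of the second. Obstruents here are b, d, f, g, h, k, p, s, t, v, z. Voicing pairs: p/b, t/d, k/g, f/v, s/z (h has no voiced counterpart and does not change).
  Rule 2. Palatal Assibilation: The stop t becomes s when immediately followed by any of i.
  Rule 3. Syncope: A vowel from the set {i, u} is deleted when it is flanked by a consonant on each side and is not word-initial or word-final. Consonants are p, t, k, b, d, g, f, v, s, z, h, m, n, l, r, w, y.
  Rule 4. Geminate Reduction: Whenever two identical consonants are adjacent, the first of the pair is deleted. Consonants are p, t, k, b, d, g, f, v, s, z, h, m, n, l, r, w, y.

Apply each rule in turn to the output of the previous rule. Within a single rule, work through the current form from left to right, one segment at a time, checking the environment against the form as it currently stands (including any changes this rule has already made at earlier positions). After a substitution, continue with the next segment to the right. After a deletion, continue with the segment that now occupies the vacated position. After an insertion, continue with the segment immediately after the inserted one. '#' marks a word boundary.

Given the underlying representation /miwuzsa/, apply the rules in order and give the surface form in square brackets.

Rule 1 Regressive Voicing Assimilation: [miwuzsa] → [miwussa]
Rule 2 Palatal Assibilation: no change — [miwussa]
Rule 3 Syncope: [miwussa] → [mwssa]
Rule 4 Geminate Reduction: [mwssa] → [mwsa]

[mwsa]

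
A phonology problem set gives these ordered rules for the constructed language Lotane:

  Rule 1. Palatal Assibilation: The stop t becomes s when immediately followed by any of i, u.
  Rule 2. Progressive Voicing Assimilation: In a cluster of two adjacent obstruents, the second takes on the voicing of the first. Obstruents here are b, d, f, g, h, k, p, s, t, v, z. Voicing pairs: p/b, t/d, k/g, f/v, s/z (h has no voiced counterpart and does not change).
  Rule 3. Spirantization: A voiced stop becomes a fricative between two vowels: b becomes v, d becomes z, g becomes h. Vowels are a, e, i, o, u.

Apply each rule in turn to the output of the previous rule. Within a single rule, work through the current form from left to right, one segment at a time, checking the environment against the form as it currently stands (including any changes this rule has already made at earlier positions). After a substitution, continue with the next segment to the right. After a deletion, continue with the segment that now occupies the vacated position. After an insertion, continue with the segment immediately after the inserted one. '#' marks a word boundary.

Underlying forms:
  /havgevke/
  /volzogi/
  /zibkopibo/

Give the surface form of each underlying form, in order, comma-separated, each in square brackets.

/havgevke/:
  Rule 1 Palatal Assibilation: no change — [havgevke]
  Rule 2 Progressive Voicing Assimilation: [havgevke] → [havgevge]
  Rule 3 Spirantization: no change — [havgevge]
/volzogi/:
  Rule 1 Palatal Assibilation: no change — [volzogi]
  Rule 2 Progressive Voicing Assimilation: no change — [volzogi]
  Rule 3 Spirantization: [volzogi] → [volzohi]
/zibkopibo/:
  Rule 1 Palatal Assibilation: no change — [zibkopibo]
  Rule 2 Progressive Voicing Assimilation: [zibkopibo] → [zibgopibo]
  Rule 3 Spirantization: [zibgopibo] → [zibgopivo]

[havgevge], [volzohi], [zibgopivo]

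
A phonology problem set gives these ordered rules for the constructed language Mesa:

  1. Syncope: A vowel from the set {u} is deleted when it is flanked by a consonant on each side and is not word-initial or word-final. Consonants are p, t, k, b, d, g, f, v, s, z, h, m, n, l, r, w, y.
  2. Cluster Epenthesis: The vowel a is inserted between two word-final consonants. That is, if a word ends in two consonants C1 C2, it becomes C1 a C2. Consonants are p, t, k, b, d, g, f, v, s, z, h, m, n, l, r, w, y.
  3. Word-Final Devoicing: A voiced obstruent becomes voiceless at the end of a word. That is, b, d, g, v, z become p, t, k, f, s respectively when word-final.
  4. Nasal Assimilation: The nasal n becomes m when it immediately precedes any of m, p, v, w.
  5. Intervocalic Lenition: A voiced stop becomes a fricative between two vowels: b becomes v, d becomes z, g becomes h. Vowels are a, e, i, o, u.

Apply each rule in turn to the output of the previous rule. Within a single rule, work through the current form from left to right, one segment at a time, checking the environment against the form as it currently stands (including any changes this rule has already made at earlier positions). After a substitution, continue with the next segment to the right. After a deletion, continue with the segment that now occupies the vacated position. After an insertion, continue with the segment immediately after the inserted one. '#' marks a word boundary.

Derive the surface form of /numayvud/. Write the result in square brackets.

1 Syncope: [numayvud] → [nmayvd]
2 Cluster Epenthesis: [nmayvd] → [nmayvad]
3 Word-Final Devoicing: [nmayvad] → [nmayvat]
4 Nasal Assimilation: [nmayvat] → [mmayvat]
5 Intervocalic Lenition: no change — [mmayvat]

[mmayvat]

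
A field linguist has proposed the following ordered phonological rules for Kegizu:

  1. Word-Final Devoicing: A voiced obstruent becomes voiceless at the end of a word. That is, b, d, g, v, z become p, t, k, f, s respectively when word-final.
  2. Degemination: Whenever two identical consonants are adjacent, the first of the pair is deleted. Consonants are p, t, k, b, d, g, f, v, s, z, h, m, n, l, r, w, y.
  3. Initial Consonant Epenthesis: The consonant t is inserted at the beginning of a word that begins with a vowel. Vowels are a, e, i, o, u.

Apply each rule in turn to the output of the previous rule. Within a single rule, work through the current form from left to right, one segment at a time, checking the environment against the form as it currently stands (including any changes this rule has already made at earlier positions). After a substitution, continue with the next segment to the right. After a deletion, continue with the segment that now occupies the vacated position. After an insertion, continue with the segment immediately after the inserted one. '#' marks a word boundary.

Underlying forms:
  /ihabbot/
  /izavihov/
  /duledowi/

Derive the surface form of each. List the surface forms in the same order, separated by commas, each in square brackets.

[tihabot], [tizavihof], [duledowi]

/ihabbot/:
  1 Word-Final Devoicing: no change — [ihabbot]
  2 Degemination: [ihabbot] → [ihabot]
  3 Initial Consonant Epenthesis: [ihabot] → [tihabot]
/izavihov/:
  1 Word-Final Devoicing: [izavihov] → [izavihof]
  2 Degemination: no change — [izavihof]
  3 Initial Consonant Epenthesis: [izavihof] → [tizavihof]
/duledowi/:
  1 Word-Final Devoicing: no change — [duledowi]
  2 Degemination: no change — [duledowi]
  3 Initial Consonant Epenthesis: no change — [duledowi]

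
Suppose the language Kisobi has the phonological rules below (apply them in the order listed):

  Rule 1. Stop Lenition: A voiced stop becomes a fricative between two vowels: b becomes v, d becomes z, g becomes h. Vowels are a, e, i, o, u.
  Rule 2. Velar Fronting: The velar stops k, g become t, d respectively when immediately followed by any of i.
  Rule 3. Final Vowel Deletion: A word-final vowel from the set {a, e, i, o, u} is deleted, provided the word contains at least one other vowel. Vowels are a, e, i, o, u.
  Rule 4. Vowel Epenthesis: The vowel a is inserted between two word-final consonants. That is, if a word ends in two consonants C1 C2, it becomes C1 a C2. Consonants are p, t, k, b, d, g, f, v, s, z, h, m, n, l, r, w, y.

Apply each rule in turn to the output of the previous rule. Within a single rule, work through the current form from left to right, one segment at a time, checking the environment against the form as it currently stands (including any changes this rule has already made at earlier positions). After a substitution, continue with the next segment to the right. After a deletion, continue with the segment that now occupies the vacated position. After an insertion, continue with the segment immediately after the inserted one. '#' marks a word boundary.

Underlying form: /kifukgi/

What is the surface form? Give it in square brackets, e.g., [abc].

Rule 1 Stop Lenition: no change — [kifukgi]
Rule 2 Velar Fronting: [kifukgi] → [tifukdi]
Rule 3 Final Vowel Deletion: [tifukdi] → [tifukd]
Rule 4 Vowel Epenthesis: [tifukd] → [tifukad]

[tifukad]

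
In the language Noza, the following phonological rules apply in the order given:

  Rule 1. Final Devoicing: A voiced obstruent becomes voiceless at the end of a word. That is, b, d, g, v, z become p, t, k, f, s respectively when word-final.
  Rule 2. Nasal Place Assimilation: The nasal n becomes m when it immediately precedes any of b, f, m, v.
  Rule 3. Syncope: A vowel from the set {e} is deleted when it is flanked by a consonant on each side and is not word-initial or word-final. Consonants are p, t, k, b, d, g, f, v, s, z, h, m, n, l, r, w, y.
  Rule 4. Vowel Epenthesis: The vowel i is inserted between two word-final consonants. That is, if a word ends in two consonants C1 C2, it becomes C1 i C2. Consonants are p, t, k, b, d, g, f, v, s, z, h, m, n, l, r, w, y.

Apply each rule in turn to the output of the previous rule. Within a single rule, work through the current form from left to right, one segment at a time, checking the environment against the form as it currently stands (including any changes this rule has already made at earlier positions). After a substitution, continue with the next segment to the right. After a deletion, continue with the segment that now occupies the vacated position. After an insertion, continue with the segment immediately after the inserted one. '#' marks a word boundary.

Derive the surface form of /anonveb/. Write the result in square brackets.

[anomvip]

Rule 1 Final Devoicing: [anonveb] → [anonvep]
Rule 2 Nasal Place Assimilation: [anonvep] → [anomvep]
Rule 3 Syncope: [anomvep] → [anomvp]
Rule 4 Vowel Epenthesis: [anomvp] → [anomvip]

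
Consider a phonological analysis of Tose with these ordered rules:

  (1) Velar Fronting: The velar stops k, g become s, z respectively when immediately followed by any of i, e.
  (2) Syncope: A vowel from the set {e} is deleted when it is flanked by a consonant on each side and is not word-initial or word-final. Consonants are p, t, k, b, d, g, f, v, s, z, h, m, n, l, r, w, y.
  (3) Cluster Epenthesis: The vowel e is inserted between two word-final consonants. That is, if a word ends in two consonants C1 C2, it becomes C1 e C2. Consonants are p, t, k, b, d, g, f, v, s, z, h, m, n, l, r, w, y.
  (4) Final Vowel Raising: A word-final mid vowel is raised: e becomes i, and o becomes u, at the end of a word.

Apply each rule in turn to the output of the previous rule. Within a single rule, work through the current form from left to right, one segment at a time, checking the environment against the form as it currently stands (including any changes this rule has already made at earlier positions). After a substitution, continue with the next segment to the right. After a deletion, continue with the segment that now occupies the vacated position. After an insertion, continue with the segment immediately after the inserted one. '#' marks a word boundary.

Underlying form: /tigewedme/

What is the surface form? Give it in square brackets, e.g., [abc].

[tizwdmi]

(1) Velar Fronting: [tigewedme] → [tizewedme]
(2) Syncope: [tizewedme] → [tizwdme]
(3) Cluster Epenthesis: no change — [tizwdme]
(4) Final Vowel Raising: [tizwdme] → [tizwdmi]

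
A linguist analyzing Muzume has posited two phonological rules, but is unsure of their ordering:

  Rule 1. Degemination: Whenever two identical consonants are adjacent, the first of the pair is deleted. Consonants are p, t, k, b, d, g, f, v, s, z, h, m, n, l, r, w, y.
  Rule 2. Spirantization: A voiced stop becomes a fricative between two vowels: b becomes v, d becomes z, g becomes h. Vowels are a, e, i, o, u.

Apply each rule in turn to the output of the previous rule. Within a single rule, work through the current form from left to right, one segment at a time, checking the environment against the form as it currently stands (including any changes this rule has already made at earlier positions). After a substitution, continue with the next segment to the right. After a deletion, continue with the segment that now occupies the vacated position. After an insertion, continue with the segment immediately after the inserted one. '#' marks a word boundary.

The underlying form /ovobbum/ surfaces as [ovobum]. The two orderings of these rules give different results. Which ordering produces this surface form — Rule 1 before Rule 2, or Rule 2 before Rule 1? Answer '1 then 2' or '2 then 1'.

Order 1 then 2:
  1 Degemination: [ovobbum] → [ovobum]
  2 Spirantization: [ovobum] → [ovovum]
  result: [ovovum]
Order 2 then 1:
  2 Spirantization: no change — [ovobbum]
  1 Degemination: [ovobbum] → [ovobum]
  result: [ovobum]

2 then 1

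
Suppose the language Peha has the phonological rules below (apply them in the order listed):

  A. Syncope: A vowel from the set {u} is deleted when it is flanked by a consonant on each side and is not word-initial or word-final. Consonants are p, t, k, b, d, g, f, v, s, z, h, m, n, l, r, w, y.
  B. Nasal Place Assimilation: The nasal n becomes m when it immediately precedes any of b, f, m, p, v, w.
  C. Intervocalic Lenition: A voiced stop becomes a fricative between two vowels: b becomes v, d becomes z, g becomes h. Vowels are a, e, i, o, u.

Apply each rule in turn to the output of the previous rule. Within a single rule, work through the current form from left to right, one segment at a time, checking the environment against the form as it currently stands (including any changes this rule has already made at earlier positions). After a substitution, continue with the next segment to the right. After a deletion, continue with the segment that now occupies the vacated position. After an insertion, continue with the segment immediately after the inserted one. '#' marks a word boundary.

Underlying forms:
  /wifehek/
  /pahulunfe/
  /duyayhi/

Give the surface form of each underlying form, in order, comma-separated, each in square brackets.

[wifehek], [pahlmfe], [dyayhi]

/wifehek/:
  A Syncope: no change — [wifehek]
  B Nasal Place Assimilation: no change — [wifehek]
  C Intervocalic Lenition: no change — [wifehek]
/pahulunfe/:
  A Syncope: [pahulunfe] → [pahlnfe]
  B Nasal Place Assimilation: [pahlnfe] → [pahlmfe]
  C Intervocalic Lenition: no change — [pahlmfe]
/duyayhi/:
  A Syncope: [duyayhi] → [dyayhi]
  B Nasal Place Assimilation: no change — [dyayhi]
  C Intervocalic Lenition: no change — [dyayhi]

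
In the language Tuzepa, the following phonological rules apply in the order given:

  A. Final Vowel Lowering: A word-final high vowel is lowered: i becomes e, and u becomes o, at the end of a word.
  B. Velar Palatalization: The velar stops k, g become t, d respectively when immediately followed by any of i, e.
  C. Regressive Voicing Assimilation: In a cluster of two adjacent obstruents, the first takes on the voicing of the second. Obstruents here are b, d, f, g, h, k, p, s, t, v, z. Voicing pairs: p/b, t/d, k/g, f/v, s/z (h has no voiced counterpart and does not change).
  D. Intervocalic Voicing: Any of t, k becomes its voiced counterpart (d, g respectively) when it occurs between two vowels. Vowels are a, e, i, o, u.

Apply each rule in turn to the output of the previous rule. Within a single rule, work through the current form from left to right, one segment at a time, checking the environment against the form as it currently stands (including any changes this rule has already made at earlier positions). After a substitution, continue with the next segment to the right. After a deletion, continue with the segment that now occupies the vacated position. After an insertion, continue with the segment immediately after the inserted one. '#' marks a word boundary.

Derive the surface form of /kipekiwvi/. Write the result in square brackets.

A Final Vowel Lowering: [kipekiwvi] → [kipekiwve]
B Velar Palatalization: [kipekiwve] → [tipetiwve]
C Regressive Voicing Assimilation: no change — [tipetiwve]
D Intervocalic Voicing: [tipetiwve] → [tipediwve]

[tipediwve]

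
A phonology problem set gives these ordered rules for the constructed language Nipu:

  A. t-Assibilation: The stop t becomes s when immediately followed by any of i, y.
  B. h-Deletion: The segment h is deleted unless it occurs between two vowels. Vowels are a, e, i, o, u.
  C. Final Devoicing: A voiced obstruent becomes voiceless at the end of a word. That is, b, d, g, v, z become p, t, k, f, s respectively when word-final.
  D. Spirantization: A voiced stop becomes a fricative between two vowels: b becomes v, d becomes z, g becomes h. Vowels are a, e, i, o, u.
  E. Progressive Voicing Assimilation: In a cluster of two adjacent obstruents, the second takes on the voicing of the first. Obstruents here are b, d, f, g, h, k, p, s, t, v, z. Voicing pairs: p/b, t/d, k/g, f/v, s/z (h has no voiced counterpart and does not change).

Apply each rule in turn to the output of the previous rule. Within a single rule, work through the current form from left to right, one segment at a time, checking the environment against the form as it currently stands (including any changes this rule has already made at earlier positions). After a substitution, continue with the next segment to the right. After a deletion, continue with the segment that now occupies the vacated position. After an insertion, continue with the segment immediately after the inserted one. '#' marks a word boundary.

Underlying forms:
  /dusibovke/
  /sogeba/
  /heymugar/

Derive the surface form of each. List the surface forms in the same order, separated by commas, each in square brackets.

/dusibovke/:
  A t-Assibilation: no change — [dusibovke]
  B h-Deletion: no change — [dusibovke]
  C Final Devoicing: no change — [dusibovke]
  D Spirantization: [dusibovke] → [dusivovke]
  E Progressive Voicing Assimilation: [dusivovke] → [dusivovge]
/sogeba/:
  A t-Assibilation: no change — [sogeba]
  B h-Deletion: no change — [sogeba]
  C Final Devoicing: no change — [sogeba]
  D Spirantization: [sogeba] → [soheva]
  E Progressive Voicing Assimilation: no change — [soheva]
/heymugar/:
  A t-Assibilation: no change — [heymugar]
  B h-Deletion: [heymugar] → [eymugar]
  C Final Devoicing: no change — [eymugar]
  D Spirantization: [eymugar] → [eymuhar]
  E Progressive Voicing Assimilation: no change — [eymuhar]

[dusivovge], [soheva], [eymuhar]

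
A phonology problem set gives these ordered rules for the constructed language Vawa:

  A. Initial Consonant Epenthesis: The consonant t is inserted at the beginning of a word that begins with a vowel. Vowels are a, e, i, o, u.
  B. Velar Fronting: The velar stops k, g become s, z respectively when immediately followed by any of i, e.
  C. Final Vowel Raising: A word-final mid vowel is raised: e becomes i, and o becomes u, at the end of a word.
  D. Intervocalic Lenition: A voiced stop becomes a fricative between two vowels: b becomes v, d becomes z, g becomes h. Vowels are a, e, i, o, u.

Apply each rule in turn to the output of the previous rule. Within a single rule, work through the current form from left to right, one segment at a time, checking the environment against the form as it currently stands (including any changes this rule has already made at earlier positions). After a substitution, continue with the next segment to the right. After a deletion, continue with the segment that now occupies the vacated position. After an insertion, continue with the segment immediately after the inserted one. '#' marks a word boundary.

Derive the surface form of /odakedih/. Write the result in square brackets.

[tozasezih]

A Initial Consonant Epenthesis: [odakedih] → [todakedih]
B Velar Fronting: [todakedih] → [todasedih]
C Final Vowel Raising: no change — [todasedih]
D Intervocalic Lenition: [todasedih] → [tozasezih]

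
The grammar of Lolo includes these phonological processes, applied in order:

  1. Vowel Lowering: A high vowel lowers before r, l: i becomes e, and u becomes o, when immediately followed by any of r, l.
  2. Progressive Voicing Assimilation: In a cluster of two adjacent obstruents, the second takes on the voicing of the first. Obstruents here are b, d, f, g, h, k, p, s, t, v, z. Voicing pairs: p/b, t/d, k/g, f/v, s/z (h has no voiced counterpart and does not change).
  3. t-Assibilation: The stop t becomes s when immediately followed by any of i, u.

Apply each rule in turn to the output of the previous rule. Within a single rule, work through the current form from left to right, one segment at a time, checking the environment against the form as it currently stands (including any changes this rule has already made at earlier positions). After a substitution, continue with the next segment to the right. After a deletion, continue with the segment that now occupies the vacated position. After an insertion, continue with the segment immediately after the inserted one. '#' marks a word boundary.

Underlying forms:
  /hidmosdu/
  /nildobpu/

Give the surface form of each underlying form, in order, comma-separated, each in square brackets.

/hidmosdu/:
  1 Vowel Lowering: no change — [hidmosdu]
  2 Progressive Voicing Assimilation: [hidmosdu] → [hidmostu]
  3 t-Assibilation: [hidmostu] → [hidmossu]
/nildobpu/:
  1 Vowel Lowering: [nildobpu] → [neldobpu]
  2 Progressive Voicing Assimilation: [neldobpu] → [neldobbu]
  3 t-Assibilation: no change — [neldobbu]

[hidmossu], [neldobbu]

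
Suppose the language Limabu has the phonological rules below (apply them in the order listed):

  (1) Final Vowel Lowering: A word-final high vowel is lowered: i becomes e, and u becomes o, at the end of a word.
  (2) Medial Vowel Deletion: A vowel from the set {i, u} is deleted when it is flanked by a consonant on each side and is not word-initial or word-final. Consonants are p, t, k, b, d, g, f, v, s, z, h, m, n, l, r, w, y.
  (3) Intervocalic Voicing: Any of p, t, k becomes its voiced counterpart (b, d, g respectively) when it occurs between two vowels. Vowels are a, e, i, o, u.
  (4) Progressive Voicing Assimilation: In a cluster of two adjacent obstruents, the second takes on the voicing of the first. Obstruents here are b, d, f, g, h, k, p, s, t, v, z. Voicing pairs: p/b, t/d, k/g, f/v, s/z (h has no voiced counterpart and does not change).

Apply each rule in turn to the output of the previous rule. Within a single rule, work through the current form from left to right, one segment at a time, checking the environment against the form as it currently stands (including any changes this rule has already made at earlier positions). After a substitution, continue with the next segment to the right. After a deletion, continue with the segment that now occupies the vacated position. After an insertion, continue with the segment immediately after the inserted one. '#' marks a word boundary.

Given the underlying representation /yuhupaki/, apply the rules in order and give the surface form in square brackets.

(1) Final Vowel Lowering: [yuhupaki] → [yuhupake]
(2) Medial Vowel Deletion: [yuhupake] → [yhpake]
(3) Intervocalic Voicing: [yhpake] → [yhpage]
(4) Progressive Voicing Assimilation: no change — [yhpage]

[yhpage]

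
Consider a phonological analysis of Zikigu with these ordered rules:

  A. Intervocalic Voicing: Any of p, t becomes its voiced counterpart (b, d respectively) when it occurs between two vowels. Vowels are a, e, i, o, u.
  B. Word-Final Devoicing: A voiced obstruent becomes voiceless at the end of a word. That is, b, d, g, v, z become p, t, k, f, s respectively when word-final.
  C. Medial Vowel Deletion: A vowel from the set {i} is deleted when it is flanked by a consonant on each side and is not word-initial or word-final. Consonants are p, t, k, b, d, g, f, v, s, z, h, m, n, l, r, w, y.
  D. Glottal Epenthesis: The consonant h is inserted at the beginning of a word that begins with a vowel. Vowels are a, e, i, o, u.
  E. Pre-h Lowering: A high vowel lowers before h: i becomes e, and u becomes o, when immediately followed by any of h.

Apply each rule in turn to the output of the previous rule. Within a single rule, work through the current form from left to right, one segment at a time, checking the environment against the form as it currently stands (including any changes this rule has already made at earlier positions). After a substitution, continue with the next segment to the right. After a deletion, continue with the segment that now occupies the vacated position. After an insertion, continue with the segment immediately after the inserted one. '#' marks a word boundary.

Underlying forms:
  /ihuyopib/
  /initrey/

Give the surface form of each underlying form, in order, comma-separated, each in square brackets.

[hehuyobp], [hintrey]

/ihuyopib/:
  A Intervocalic Voicing: [ihuyopib] → [ihuyobib]
  B Word-Final Devoicing: [ihuyobib] → [ihuyobip]
  C Medial Vowel Deletion: [ihuyobip] → [ihuyobp]
  D Glottal Epenthesis: [ihuyobp] → [hihuyobp]
  E Pre-h Lowering: [hihuyobp] → [hehuyobp]
/initrey/:
  A Intervocalic Voicing: no change — [initrey]
  B Word-Final Devoicing: no change — [initrey]
  C Medial Vowel Deletion: [initrey] → [intrey]
  D Glottal Epenthesis: [intrey] → [hintrey]
  E Pre-h Lowering: no change — [hintrey]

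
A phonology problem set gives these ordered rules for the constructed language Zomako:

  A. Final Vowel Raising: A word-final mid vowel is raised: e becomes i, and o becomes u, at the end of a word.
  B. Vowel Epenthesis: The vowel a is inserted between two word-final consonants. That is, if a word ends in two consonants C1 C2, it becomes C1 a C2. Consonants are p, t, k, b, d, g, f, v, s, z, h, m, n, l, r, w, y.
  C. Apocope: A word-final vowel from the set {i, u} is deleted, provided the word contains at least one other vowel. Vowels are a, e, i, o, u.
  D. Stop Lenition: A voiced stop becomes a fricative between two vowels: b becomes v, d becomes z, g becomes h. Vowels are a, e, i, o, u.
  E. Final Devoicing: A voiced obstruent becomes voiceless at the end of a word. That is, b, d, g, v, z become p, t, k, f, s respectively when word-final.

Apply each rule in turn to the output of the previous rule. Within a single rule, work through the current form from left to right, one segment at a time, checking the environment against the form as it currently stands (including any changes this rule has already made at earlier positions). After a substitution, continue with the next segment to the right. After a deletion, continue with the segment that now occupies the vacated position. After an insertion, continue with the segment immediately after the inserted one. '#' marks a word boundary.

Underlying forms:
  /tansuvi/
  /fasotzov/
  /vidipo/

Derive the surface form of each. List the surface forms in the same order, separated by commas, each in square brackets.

[tansuf], [fasotzof], [vizip]

/tansuvi/:
  A Final Vowel Raising: no change — [tansuvi]
  B Vowel Epenthesis: no change — [tansuvi]
  C Apocope: [tansuvi] → [tansuv]
  D Stop Lenition: no change — [tansuv]
  E Final Devoicing: [tansuv] → [tansuf]
/fasotzov/:
  A Final Vowel Raising: no change — [fasotzov]
  B Vowel Epenthesis: no change — [fasotzov]
  C Apocope: no change — [fasotzov]
  D Stop Lenition: no change — [fasotzov]
  E Final Devoicing: [fasotzov] → [fasotzof]
/vidipo/:
  A Final Vowel Raising: [vidipo] → [vidipu]
  B Vowel Epenthesis: no change — [vidipu]
  C Apocope: [vidipu] → [vidip]
  D Stop Lenition: [vidip] → [vizip]
  E Final Devoicing: no change — [vizip]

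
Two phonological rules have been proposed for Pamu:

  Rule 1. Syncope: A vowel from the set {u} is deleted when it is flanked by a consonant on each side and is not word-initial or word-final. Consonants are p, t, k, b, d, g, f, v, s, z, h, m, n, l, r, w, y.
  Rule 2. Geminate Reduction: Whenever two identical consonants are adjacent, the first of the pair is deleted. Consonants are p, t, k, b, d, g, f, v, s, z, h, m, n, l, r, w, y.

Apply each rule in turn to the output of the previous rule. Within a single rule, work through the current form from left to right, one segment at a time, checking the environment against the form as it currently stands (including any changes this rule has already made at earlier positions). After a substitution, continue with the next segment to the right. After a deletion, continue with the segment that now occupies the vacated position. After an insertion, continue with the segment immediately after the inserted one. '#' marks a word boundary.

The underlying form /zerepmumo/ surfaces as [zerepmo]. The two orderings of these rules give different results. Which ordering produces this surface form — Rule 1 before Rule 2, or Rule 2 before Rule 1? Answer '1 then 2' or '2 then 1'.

Order 1 then 2:
  1 Syncope: [zerepmumo] → [zerepmmo]
  2 Geminate Reduction: [zerepmmo] → [zerepmo]
  result: [zerepmo]
Order 2 then 1:
  2 Geminate Reduction: no change — [zerepmumo]
  1 Syncope: [zerepmumo] → [zerepmmo]
  result: [zerepmmo]

1 then 2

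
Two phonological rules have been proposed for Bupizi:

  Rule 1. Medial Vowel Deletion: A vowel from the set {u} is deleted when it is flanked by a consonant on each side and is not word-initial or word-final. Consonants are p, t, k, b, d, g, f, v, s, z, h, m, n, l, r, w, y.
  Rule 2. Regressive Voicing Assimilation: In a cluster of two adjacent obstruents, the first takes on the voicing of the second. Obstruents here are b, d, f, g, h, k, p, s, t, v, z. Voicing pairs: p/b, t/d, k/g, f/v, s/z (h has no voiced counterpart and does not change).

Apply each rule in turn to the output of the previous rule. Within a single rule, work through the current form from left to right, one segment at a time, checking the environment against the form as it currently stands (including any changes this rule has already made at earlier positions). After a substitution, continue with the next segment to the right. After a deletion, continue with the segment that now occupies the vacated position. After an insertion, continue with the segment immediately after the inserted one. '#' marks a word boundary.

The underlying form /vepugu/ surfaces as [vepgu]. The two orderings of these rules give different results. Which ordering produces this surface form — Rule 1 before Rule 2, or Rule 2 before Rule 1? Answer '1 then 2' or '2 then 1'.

2 then 1

Order 1 then 2:
  1 Medial Vowel Deletion: [vepugu] → [vepgu]
  2 Regressive Voicing Assimilation: [vepgu] → [vebgu]
  result: [vebgu]
Order 2 then 1:
  2 Regressive Voicing Assimilation: no change — [vepugu]
  1 Medial Vowel Deletion: [vepugu] → [vepgu]
  result: [vepgu]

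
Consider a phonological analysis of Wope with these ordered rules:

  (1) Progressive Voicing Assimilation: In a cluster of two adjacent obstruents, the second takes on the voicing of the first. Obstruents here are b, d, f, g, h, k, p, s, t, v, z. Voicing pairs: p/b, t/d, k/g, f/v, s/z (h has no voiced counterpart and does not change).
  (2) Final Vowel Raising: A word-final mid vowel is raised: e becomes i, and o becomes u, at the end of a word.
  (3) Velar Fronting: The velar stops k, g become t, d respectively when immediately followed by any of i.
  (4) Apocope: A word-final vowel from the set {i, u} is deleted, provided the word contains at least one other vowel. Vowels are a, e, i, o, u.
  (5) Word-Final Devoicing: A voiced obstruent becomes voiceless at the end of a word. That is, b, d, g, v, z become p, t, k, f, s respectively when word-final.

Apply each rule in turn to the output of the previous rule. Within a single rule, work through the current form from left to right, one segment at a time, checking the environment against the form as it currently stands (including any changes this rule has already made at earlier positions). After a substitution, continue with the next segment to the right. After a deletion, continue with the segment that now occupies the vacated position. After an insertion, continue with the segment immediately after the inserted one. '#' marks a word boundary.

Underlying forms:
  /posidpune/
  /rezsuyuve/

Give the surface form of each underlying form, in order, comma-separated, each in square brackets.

/posidpune/:
  (1) Progressive Voicing Assimilation: [posidpune] → [posidbune]
  (2) Final Vowel Raising: [posidbune] → [posidbuni]
  (3) Velar Fronting: no change — [posidbuni]
  (4) Apocope: [posidbuni] → [posidbun]
  (5) Word-Final Devoicing: no change — [posidbun]
/rezsuyuve/:
  (1) Progressive Voicing Assimilation: [rezsuyuve] → [rezzuyuve]
  (2) Final Vowel Raising: [rezzuyuve] → [rezzuyuvi]
  (3) Velar Fronting: no change — [rezzuyuvi]
  (4) Apocope: [rezzuyuvi] → [rezzuyuv]
  (5) Word-Final Devoicing: [rezzuyuv] → [rezzuyuf]

[posidbun], [rezzuyuf]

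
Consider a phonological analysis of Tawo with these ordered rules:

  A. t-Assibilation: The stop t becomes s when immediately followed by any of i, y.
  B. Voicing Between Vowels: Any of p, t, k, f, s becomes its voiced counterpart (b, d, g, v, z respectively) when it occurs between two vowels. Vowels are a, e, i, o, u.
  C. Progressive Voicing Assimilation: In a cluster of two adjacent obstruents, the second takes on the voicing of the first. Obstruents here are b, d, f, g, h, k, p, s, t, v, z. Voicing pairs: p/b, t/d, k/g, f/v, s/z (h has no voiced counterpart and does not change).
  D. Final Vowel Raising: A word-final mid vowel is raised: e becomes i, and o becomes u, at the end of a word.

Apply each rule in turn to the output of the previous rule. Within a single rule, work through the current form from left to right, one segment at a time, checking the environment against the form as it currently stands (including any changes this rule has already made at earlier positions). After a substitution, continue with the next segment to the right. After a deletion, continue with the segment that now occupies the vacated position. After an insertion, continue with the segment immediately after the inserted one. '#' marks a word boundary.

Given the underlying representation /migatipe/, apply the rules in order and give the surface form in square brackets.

[migazibi]

A t-Assibilation: [migatipe] → [migasipe]
B Voicing Between Vowels: [migasipe] → [migazibe]
C Progressive Voicing Assimilation: no change — [migazibe]
D Final Vowel Raising: [migazibe] → [migazibi]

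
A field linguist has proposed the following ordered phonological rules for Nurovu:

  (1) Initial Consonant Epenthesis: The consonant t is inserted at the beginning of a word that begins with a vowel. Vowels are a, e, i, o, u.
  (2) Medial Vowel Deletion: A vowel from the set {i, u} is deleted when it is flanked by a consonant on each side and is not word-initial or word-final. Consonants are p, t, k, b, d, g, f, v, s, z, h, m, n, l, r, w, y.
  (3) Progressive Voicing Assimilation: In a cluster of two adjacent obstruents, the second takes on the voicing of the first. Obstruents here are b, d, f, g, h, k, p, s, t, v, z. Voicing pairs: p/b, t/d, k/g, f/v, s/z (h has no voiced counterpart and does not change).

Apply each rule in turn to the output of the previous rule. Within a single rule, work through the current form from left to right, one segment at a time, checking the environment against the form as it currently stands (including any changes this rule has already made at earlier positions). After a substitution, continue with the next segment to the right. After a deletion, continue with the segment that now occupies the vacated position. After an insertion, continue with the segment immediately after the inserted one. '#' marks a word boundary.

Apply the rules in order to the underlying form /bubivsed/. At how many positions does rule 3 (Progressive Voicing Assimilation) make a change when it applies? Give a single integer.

(1) Initial Consonant Epenthesis: no change — [bubivsed]
(2) Medial Vowel Deletion: [bubivsed] → [bbvsed]
(3) Progressive Voicing Assimilation: [bbvsed] → [bbvzed]
Rule 3 changed 1 position(s).

1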